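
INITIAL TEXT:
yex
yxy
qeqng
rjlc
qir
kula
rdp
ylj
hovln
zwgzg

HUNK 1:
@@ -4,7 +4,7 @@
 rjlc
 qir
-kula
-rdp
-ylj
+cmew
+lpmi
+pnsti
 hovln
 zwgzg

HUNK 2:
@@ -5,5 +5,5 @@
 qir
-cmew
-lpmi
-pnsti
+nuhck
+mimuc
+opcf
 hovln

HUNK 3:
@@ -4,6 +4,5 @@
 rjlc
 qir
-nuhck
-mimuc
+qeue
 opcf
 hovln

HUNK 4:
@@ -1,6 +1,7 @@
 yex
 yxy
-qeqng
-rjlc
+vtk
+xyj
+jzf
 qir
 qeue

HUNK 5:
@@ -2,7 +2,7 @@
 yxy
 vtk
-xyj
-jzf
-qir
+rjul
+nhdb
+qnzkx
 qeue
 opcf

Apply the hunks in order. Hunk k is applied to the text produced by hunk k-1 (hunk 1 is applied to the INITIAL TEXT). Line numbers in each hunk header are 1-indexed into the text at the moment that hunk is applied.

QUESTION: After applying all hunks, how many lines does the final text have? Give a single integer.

Answer: 10

Derivation:
Hunk 1: at line 4 remove [kula,rdp,ylj] add [cmew,lpmi,pnsti] -> 10 lines: yex yxy qeqng rjlc qir cmew lpmi pnsti hovln zwgzg
Hunk 2: at line 5 remove [cmew,lpmi,pnsti] add [nuhck,mimuc,opcf] -> 10 lines: yex yxy qeqng rjlc qir nuhck mimuc opcf hovln zwgzg
Hunk 3: at line 4 remove [nuhck,mimuc] add [qeue] -> 9 lines: yex yxy qeqng rjlc qir qeue opcf hovln zwgzg
Hunk 4: at line 1 remove [qeqng,rjlc] add [vtk,xyj,jzf] -> 10 lines: yex yxy vtk xyj jzf qir qeue opcf hovln zwgzg
Hunk 5: at line 2 remove [xyj,jzf,qir] add [rjul,nhdb,qnzkx] -> 10 lines: yex yxy vtk rjul nhdb qnzkx qeue opcf hovln zwgzg
Final line count: 10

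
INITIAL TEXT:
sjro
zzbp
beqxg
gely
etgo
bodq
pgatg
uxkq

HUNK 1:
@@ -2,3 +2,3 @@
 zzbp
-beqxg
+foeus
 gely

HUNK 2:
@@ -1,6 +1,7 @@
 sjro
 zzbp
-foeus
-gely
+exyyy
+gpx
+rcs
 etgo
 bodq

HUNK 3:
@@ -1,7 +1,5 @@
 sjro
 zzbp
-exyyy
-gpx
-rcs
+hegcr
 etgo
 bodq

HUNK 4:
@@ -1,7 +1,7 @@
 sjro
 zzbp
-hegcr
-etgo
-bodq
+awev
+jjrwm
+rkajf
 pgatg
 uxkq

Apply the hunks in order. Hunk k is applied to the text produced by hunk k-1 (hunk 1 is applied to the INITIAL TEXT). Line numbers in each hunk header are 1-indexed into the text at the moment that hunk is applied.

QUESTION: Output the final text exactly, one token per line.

Hunk 1: at line 2 remove [beqxg] add [foeus] -> 8 lines: sjro zzbp foeus gely etgo bodq pgatg uxkq
Hunk 2: at line 1 remove [foeus,gely] add [exyyy,gpx,rcs] -> 9 lines: sjro zzbp exyyy gpx rcs etgo bodq pgatg uxkq
Hunk 3: at line 1 remove [exyyy,gpx,rcs] add [hegcr] -> 7 lines: sjro zzbp hegcr etgo bodq pgatg uxkq
Hunk 4: at line 1 remove [hegcr,etgo,bodq] add [awev,jjrwm,rkajf] -> 7 lines: sjro zzbp awev jjrwm rkajf pgatg uxkq

Answer: sjro
zzbp
awev
jjrwm
rkajf
pgatg
uxkq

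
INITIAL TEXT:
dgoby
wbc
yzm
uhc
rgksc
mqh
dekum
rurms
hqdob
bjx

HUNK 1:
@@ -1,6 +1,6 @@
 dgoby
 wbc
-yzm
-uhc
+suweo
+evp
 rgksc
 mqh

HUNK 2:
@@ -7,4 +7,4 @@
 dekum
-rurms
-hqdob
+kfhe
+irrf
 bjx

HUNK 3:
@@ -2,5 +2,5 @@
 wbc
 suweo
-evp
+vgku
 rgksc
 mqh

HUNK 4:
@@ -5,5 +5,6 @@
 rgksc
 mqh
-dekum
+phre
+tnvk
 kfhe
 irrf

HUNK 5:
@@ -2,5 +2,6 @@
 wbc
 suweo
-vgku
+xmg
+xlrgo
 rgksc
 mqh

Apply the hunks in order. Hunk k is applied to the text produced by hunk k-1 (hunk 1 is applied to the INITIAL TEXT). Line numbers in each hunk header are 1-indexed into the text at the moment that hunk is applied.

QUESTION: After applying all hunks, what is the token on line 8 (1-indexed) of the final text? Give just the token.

Answer: phre

Derivation:
Hunk 1: at line 1 remove [yzm,uhc] add [suweo,evp] -> 10 lines: dgoby wbc suweo evp rgksc mqh dekum rurms hqdob bjx
Hunk 2: at line 7 remove [rurms,hqdob] add [kfhe,irrf] -> 10 lines: dgoby wbc suweo evp rgksc mqh dekum kfhe irrf bjx
Hunk 3: at line 2 remove [evp] add [vgku] -> 10 lines: dgoby wbc suweo vgku rgksc mqh dekum kfhe irrf bjx
Hunk 4: at line 5 remove [dekum] add [phre,tnvk] -> 11 lines: dgoby wbc suweo vgku rgksc mqh phre tnvk kfhe irrf bjx
Hunk 5: at line 2 remove [vgku] add [xmg,xlrgo] -> 12 lines: dgoby wbc suweo xmg xlrgo rgksc mqh phre tnvk kfhe irrf bjx
Final line 8: phre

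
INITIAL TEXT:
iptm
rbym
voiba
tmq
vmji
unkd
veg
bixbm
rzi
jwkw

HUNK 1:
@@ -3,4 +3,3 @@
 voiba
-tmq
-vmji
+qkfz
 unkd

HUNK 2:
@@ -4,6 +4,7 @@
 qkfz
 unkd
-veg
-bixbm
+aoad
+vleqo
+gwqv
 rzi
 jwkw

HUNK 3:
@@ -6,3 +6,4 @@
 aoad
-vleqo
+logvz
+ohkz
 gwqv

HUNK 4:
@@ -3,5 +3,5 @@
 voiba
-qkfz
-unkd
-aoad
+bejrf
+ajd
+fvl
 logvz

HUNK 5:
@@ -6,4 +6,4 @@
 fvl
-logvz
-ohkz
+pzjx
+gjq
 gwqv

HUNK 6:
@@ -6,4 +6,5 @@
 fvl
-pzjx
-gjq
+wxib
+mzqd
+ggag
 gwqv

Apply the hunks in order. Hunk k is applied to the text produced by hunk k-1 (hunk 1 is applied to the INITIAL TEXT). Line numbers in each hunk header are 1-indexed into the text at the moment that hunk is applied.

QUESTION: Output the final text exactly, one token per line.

Answer: iptm
rbym
voiba
bejrf
ajd
fvl
wxib
mzqd
ggag
gwqv
rzi
jwkw

Derivation:
Hunk 1: at line 3 remove [tmq,vmji] add [qkfz] -> 9 lines: iptm rbym voiba qkfz unkd veg bixbm rzi jwkw
Hunk 2: at line 4 remove [veg,bixbm] add [aoad,vleqo,gwqv] -> 10 lines: iptm rbym voiba qkfz unkd aoad vleqo gwqv rzi jwkw
Hunk 3: at line 6 remove [vleqo] add [logvz,ohkz] -> 11 lines: iptm rbym voiba qkfz unkd aoad logvz ohkz gwqv rzi jwkw
Hunk 4: at line 3 remove [qkfz,unkd,aoad] add [bejrf,ajd,fvl] -> 11 lines: iptm rbym voiba bejrf ajd fvl logvz ohkz gwqv rzi jwkw
Hunk 5: at line 6 remove [logvz,ohkz] add [pzjx,gjq] -> 11 lines: iptm rbym voiba bejrf ajd fvl pzjx gjq gwqv rzi jwkw
Hunk 6: at line 6 remove [pzjx,gjq] add [wxib,mzqd,ggag] -> 12 lines: iptm rbym voiba bejrf ajd fvl wxib mzqd ggag gwqv rzi jwkw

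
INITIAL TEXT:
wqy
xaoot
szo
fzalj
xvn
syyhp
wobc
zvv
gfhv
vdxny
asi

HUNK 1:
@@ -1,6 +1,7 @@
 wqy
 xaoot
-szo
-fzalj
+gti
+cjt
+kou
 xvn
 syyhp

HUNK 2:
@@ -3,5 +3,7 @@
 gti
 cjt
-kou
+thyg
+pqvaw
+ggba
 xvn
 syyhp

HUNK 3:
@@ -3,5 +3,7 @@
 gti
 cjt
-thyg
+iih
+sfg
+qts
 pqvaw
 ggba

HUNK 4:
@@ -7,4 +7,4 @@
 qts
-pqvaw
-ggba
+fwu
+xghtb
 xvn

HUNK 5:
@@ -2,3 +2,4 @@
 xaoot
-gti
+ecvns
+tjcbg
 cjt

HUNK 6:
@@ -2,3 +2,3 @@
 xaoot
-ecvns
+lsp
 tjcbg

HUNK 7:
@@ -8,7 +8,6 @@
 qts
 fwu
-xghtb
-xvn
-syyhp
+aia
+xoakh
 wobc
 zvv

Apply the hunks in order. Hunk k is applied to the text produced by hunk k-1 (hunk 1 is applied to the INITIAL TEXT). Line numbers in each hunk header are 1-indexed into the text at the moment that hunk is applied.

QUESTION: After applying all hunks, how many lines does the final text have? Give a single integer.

Answer: 16

Derivation:
Hunk 1: at line 1 remove [szo,fzalj] add [gti,cjt,kou] -> 12 lines: wqy xaoot gti cjt kou xvn syyhp wobc zvv gfhv vdxny asi
Hunk 2: at line 3 remove [kou] add [thyg,pqvaw,ggba] -> 14 lines: wqy xaoot gti cjt thyg pqvaw ggba xvn syyhp wobc zvv gfhv vdxny asi
Hunk 3: at line 3 remove [thyg] add [iih,sfg,qts] -> 16 lines: wqy xaoot gti cjt iih sfg qts pqvaw ggba xvn syyhp wobc zvv gfhv vdxny asi
Hunk 4: at line 7 remove [pqvaw,ggba] add [fwu,xghtb] -> 16 lines: wqy xaoot gti cjt iih sfg qts fwu xghtb xvn syyhp wobc zvv gfhv vdxny asi
Hunk 5: at line 2 remove [gti] add [ecvns,tjcbg] -> 17 lines: wqy xaoot ecvns tjcbg cjt iih sfg qts fwu xghtb xvn syyhp wobc zvv gfhv vdxny asi
Hunk 6: at line 2 remove [ecvns] add [lsp] -> 17 lines: wqy xaoot lsp tjcbg cjt iih sfg qts fwu xghtb xvn syyhp wobc zvv gfhv vdxny asi
Hunk 7: at line 8 remove [xghtb,xvn,syyhp] add [aia,xoakh] -> 16 lines: wqy xaoot lsp tjcbg cjt iih sfg qts fwu aia xoakh wobc zvv gfhv vdxny asi
Final line count: 16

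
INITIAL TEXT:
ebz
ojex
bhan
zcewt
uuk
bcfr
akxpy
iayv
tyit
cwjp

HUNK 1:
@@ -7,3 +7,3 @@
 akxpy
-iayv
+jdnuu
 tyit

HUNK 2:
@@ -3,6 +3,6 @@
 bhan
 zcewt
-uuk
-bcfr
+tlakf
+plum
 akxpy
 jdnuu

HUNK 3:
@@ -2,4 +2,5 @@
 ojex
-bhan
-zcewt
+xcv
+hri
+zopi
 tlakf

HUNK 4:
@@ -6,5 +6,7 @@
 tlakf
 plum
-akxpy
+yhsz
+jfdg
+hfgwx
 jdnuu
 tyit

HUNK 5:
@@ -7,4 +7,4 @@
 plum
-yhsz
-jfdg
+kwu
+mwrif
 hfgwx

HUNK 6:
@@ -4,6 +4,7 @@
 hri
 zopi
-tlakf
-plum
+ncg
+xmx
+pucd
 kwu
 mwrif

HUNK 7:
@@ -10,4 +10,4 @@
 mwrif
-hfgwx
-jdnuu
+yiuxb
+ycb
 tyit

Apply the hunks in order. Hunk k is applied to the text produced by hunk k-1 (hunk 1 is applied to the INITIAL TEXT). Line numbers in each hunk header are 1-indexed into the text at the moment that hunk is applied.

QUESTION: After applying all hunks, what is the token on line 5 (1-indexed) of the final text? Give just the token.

Answer: zopi

Derivation:
Hunk 1: at line 7 remove [iayv] add [jdnuu] -> 10 lines: ebz ojex bhan zcewt uuk bcfr akxpy jdnuu tyit cwjp
Hunk 2: at line 3 remove [uuk,bcfr] add [tlakf,plum] -> 10 lines: ebz ojex bhan zcewt tlakf plum akxpy jdnuu tyit cwjp
Hunk 3: at line 2 remove [bhan,zcewt] add [xcv,hri,zopi] -> 11 lines: ebz ojex xcv hri zopi tlakf plum akxpy jdnuu tyit cwjp
Hunk 4: at line 6 remove [akxpy] add [yhsz,jfdg,hfgwx] -> 13 lines: ebz ojex xcv hri zopi tlakf plum yhsz jfdg hfgwx jdnuu tyit cwjp
Hunk 5: at line 7 remove [yhsz,jfdg] add [kwu,mwrif] -> 13 lines: ebz ojex xcv hri zopi tlakf plum kwu mwrif hfgwx jdnuu tyit cwjp
Hunk 6: at line 4 remove [tlakf,plum] add [ncg,xmx,pucd] -> 14 lines: ebz ojex xcv hri zopi ncg xmx pucd kwu mwrif hfgwx jdnuu tyit cwjp
Hunk 7: at line 10 remove [hfgwx,jdnuu] add [yiuxb,ycb] -> 14 lines: ebz ojex xcv hri zopi ncg xmx pucd kwu mwrif yiuxb ycb tyit cwjp
Final line 5: zopi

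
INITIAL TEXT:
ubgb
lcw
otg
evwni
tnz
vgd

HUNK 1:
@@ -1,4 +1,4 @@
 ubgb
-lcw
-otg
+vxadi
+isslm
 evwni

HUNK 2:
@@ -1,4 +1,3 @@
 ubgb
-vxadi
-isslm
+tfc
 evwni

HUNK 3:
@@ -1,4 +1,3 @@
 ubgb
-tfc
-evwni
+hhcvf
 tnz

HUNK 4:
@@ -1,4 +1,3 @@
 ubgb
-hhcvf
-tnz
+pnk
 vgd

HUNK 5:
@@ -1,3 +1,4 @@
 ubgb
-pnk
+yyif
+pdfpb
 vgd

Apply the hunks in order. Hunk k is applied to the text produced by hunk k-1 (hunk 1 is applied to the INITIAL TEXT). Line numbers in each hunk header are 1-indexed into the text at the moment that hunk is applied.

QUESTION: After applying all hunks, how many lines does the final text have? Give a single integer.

Answer: 4

Derivation:
Hunk 1: at line 1 remove [lcw,otg] add [vxadi,isslm] -> 6 lines: ubgb vxadi isslm evwni tnz vgd
Hunk 2: at line 1 remove [vxadi,isslm] add [tfc] -> 5 lines: ubgb tfc evwni tnz vgd
Hunk 3: at line 1 remove [tfc,evwni] add [hhcvf] -> 4 lines: ubgb hhcvf tnz vgd
Hunk 4: at line 1 remove [hhcvf,tnz] add [pnk] -> 3 lines: ubgb pnk vgd
Hunk 5: at line 1 remove [pnk] add [yyif,pdfpb] -> 4 lines: ubgb yyif pdfpb vgd
Final line count: 4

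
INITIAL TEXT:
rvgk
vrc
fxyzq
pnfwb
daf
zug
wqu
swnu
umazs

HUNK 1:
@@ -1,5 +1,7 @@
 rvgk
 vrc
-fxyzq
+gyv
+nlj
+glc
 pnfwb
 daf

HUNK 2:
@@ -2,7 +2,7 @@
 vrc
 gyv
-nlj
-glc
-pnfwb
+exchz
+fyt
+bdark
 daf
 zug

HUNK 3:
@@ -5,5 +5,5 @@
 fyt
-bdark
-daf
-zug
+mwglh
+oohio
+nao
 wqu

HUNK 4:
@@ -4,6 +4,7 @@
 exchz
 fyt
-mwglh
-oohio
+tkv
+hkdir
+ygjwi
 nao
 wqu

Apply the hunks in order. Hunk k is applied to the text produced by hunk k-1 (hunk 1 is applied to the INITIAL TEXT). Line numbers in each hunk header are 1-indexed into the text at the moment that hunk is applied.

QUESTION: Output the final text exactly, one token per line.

Hunk 1: at line 1 remove [fxyzq] add [gyv,nlj,glc] -> 11 lines: rvgk vrc gyv nlj glc pnfwb daf zug wqu swnu umazs
Hunk 2: at line 2 remove [nlj,glc,pnfwb] add [exchz,fyt,bdark] -> 11 lines: rvgk vrc gyv exchz fyt bdark daf zug wqu swnu umazs
Hunk 3: at line 5 remove [bdark,daf,zug] add [mwglh,oohio,nao] -> 11 lines: rvgk vrc gyv exchz fyt mwglh oohio nao wqu swnu umazs
Hunk 4: at line 4 remove [mwglh,oohio] add [tkv,hkdir,ygjwi] -> 12 lines: rvgk vrc gyv exchz fyt tkv hkdir ygjwi nao wqu swnu umazs

Answer: rvgk
vrc
gyv
exchz
fyt
tkv
hkdir
ygjwi
nao
wqu
swnu
umazs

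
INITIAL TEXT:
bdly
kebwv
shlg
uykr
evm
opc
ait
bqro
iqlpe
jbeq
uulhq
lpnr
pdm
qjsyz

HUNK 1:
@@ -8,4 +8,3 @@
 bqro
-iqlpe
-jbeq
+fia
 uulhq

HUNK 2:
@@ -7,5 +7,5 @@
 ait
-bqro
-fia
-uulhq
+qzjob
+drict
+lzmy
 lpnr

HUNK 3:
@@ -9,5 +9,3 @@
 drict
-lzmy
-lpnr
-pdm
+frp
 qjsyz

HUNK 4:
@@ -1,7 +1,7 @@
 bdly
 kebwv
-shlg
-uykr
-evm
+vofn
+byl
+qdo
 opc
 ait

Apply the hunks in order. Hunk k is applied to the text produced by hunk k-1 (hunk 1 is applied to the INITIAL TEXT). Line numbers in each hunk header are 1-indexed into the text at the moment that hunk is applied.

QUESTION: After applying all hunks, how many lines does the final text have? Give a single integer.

Hunk 1: at line 8 remove [iqlpe,jbeq] add [fia] -> 13 lines: bdly kebwv shlg uykr evm opc ait bqro fia uulhq lpnr pdm qjsyz
Hunk 2: at line 7 remove [bqro,fia,uulhq] add [qzjob,drict,lzmy] -> 13 lines: bdly kebwv shlg uykr evm opc ait qzjob drict lzmy lpnr pdm qjsyz
Hunk 3: at line 9 remove [lzmy,lpnr,pdm] add [frp] -> 11 lines: bdly kebwv shlg uykr evm opc ait qzjob drict frp qjsyz
Hunk 4: at line 1 remove [shlg,uykr,evm] add [vofn,byl,qdo] -> 11 lines: bdly kebwv vofn byl qdo opc ait qzjob drict frp qjsyz
Final line count: 11

Answer: 11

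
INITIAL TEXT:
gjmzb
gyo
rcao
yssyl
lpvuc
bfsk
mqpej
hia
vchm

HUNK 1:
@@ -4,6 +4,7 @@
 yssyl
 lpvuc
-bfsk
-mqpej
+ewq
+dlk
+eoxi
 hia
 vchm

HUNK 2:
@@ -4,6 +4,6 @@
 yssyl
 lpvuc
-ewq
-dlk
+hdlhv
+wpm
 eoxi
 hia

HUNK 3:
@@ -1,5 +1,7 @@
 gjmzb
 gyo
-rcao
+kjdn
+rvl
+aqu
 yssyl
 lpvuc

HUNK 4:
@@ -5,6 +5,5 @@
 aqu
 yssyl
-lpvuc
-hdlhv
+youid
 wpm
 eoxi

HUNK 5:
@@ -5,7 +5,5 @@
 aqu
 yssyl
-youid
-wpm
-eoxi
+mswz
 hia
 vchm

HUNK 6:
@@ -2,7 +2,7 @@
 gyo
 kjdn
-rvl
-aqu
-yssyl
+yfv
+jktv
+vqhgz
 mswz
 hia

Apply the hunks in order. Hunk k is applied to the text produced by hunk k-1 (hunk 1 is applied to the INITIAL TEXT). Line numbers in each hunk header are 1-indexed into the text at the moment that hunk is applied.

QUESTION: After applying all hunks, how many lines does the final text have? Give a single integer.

Answer: 9

Derivation:
Hunk 1: at line 4 remove [bfsk,mqpej] add [ewq,dlk,eoxi] -> 10 lines: gjmzb gyo rcao yssyl lpvuc ewq dlk eoxi hia vchm
Hunk 2: at line 4 remove [ewq,dlk] add [hdlhv,wpm] -> 10 lines: gjmzb gyo rcao yssyl lpvuc hdlhv wpm eoxi hia vchm
Hunk 3: at line 1 remove [rcao] add [kjdn,rvl,aqu] -> 12 lines: gjmzb gyo kjdn rvl aqu yssyl lpvuc hdlhv wpm eoxi hia vchm
Hunk 4: at line 5 remove [lpvuc,hdlhv] add [youid] -> 11 lines: gjmzb gyo kjdn rvl aqu yssyl youid wpm eoxi hia vchm
Hunk 5: at line 5 remove [youid,wpm,eoxi] add [mswz] -> 9 lines: gjmzb gyo kjdn rvl aqu yssyl mswz hia vchm
Hunk 6: at line 2 remove [rvl,aqu,yssyl] add [yfv,jktv,vqhgz] -> 9 lines: gjmzb gyo kjdn yfv jktv vqhgz mswz hia vchm
Final line count: 9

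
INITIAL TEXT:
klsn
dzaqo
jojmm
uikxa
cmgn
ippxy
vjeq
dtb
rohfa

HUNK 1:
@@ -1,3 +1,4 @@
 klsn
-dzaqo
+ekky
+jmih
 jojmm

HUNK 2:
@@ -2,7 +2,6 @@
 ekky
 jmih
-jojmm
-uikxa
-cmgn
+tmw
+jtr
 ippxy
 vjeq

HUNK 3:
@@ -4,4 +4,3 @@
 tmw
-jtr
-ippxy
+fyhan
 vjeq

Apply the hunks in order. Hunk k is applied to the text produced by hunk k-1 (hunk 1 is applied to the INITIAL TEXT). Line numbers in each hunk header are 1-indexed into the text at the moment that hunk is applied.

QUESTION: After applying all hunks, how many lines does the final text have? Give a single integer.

Hunk 1: at line 1 remove [dzaqo] add [ekky,jmih] -> 10 lines: klsn ekky jmih jojmm uikxa cmgn ippxy vjeq dtb rohfa
Hunk 2: at line 2 remove [jojmm,uikxa,cmgn] add [tmw,jtr] -> 9 lines: klsn ekky jmih tmw jtr ippxy vjeq dtb rohfa
Hunk 3: at line 4 remove [jtr,ippxy] add [fyhan] -> 8 lines: klsn ekky jmih tmw fyhan vjeq dtb rohfa
Final line count: 8

Answer: 8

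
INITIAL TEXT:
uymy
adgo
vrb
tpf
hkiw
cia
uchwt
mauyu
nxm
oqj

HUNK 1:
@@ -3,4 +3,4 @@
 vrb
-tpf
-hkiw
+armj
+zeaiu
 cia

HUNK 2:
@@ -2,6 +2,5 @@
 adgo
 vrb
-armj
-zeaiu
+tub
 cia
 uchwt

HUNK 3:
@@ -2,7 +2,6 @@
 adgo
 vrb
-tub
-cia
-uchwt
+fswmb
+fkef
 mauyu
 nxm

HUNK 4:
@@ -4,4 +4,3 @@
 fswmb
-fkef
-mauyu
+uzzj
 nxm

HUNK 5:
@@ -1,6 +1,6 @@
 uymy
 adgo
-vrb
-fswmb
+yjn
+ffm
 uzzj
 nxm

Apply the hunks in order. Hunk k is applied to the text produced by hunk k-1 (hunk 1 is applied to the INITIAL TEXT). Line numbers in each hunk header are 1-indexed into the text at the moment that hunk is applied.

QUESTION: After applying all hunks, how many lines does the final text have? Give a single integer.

Answer: 7

Derivation:
Hunk 1: at line 3 remove [tpf,hkiw] add [armj,zeaiu] -> 10 lines: uymy adgo vrb armj zeaiu cia uchwt mauyu nxm oqj
Hunk 2: at line 2 remove [armj,zeaiu] add [tub] -> 9 lines: uymy adgo vrb tub cia uchwt mauyu nxm oqj
Hunk 3: at line 2 remove [tub,cia,uchwt] add [fswmb,fkef] -> 8 lines: uymy adgo vrb fswmb fkef mauyu nxm oqj
Hunk 4: at line 4 remove [fkef,mauyu] add [uzzj] -> 7 lines: uymy adgo vrb fswmb uzzj nxm oqj
Hunk 5: at line 1 remove [vrb,fswmb] add [yjn,ffm] -> 7 lines: uymy adgo yjn ffm uzzj nxm oqj
Final line count: 7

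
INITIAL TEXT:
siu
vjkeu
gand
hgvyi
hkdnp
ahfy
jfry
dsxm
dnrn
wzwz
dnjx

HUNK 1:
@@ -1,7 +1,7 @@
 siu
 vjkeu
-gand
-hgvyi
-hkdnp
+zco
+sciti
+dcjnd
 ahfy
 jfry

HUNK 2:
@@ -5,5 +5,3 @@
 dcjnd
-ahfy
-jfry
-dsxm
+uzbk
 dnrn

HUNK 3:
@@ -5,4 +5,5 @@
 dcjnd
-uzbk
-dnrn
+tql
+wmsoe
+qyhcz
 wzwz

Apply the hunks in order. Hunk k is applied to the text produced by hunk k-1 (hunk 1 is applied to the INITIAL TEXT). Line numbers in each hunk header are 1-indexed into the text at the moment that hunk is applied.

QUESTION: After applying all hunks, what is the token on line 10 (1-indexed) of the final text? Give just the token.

Hunk 1: at line 1 remove [gand,hgvyi,hkdnp] add [zco,sciti,dcjnd] -> 11 lines: siu vjkeu zco sciti dcjnd ahfy jfry dsxm dnrn wzwz dnjx
Hunk 2: at line 5 remove [ahfy,jfry,dsxm] add [uzbk] -> 9 lines: siu vjkeu zco sciti dcjnd uzbk dnrn wzwz dnjx
Hunk 3: at line 5 remove [uzbk,dnrn] add [tql,wmsoe,qyhcz] -> 10 lines: siu vjkeu zco sciti dcjnd tql wmsoe qyhcz wzwz dnjx
Final line 10: dnjx

Answer: dnjx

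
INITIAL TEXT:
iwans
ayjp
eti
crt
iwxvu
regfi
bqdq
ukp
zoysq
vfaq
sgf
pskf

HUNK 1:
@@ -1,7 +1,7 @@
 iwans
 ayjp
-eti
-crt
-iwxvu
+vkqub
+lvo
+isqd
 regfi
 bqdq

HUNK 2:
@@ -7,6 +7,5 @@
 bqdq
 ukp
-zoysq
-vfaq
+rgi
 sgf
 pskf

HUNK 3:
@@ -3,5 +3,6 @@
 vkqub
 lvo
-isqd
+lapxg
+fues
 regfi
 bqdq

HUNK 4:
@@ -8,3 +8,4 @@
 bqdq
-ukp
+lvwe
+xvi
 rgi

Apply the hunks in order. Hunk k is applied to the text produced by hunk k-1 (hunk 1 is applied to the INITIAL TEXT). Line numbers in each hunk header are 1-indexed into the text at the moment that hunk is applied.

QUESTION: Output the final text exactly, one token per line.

Answer: iwans
ayjp
vkqub
lvo
lapxg
fues
regfi
bqdq
lvwe
xvi
rgi
sgf
pskf

Derivation:
Hunk 1: at line 1 remove [eti,crt,iwxvu] add [vkqub,lvo,isqd] -> 12 lines: iwans ayjp vkqub lvo isqd regfi bqdq ukp zoysq vfaq sgf pskf
Hunk 2: at line 7 remove [zoysq,vfaq] add [rgi] -> 11 lines: iwans ayjp vkqub lvo isqd regfi bqdq ukp rgi sgf pskf
Hunk 3: at line 3 remove [isqd] add [lapxg,fues] -> 12 lines: iwans ayjp vkqub lvo lapxg fues regfi bqdq ukp rgi sgf pskf
Hunk 4: at line 8 remove [ukp] add [lvwe,xvi] -> 13 lines: iwans ayjp vkqub lvo lapxg fues regfi bqdq lvwe xvi rgi sgf pskf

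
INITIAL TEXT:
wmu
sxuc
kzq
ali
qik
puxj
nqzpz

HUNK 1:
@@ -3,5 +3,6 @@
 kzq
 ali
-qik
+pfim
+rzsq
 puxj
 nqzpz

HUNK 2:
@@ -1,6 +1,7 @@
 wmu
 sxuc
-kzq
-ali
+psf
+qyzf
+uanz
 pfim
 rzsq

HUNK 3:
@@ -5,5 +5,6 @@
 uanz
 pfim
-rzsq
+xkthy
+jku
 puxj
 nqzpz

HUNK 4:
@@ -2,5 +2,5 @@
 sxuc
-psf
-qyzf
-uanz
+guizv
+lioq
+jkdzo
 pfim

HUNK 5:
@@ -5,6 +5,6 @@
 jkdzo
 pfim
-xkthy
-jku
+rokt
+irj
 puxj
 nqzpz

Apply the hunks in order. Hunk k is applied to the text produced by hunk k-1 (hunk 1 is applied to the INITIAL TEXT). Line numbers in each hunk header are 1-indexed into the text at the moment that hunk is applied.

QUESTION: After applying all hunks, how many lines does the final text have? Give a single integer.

Hunk 1: at line 3 remove [qik] add [pfim,rzsq] -> 8 lines: wmu sxuc kzq ali pfim rzsq puxj nqzpz
Hunk 2: at line 1 remove [kzq,ali] add [psf,qyzf,uanz] -> 9 lines: wmu sxuc psf qyzf uanz pfim rzsq puxj nqzpz
Hunk 3: at line 5 remove [rzsq] add [xkthy,jku] -> 10 lines: wmu sxuc psf qyzf uanz pfim xkthy jku puxj nqzpz
Hunk 4: at line 2 remove [psf,qyzf,uanz] add [guizv,lioq,jkdzo] -> 10 lines: wmu sxuc guizv lioq jkdzo pfim xkthy jku puxj nqzpz
Hunk 5: at line 5 remove [xkthy,jku] add [rokt,irj] -> 10 lines: wmu sxuc guizv lioq jkdzo pfim rokt irj puxj nqzpz
Final line count: 10

Answer: 10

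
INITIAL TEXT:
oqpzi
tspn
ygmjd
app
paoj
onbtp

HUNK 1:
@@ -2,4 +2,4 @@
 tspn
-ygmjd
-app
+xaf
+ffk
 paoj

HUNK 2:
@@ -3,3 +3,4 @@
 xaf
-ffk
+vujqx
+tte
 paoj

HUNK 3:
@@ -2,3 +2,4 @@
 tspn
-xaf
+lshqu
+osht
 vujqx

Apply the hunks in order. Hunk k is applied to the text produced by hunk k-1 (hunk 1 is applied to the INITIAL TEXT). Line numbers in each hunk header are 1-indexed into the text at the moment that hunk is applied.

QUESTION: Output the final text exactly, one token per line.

Answer: oqpzi
tspn
lshqu
osht
vujqx
tte
paoj
onbtp

Derivation:
Hunk 1: at line 2 remove [ygmjd,app] add [xaf,ffk] -> 6 lines: oqpzi tspn xaf ffk paoj onbtp
Hunk 2: at line 3 remove [ffk] add [vujqx,tte] -> 7 lines: oqpzi tspn xaf vujqx tte paoj onbtp
Hunk 3: at line 2 remove [xaf] add [lshqu,osht] -> 8 lines: oqpzi tspn lshqu osht vujqx tte paoj onbtp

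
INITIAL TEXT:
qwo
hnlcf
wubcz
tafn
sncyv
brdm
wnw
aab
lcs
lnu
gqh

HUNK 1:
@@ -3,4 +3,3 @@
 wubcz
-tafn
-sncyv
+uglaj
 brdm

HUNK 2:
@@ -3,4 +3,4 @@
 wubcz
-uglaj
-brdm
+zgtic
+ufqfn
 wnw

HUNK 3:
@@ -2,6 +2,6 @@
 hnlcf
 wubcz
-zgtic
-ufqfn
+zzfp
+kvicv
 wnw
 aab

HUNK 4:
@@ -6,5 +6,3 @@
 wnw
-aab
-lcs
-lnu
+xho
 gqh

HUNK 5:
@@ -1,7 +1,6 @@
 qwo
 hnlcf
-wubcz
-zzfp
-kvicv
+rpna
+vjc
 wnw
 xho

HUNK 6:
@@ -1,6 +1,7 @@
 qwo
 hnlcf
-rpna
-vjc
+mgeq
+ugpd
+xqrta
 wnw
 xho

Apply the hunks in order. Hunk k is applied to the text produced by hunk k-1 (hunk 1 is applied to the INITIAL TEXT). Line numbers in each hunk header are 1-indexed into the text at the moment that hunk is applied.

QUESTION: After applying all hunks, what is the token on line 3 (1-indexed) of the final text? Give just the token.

Answer: mgeq

Derivation:
Hunk 1: at line 3 remove [tafn,sncyv] add [uglaj] -> 10 lines: qwo hnlcf wubcz uglaj brdm wnw aab lcs lnu gqh
Hunk 2: at line 3 remove [uglaj,brdm] add [zgtic,ufqfn] -> 10 lines: qwo hnlcf wubcz zgtic ufqfn wnw aab lcs lnu gqh
Hunk 3: at line 2 remove [zgtic,ufqfn] add [zzfp,kvicv] -> 10 lines: qwo hnlcf wubcz zzfp kvicv wnw aab lcs lnu gqh
Hunk 4: at line 6 remove [aab,lcs,lnu] add [xho] -> 8 lines: qwo hnlcf wubcz zzfp kvicv wnw xho gqh
Hunk 5: at line 1 remove [wubcz,zzfp,kvicv] add [rpna,vjc] -> 7 lines: qwo hnlcf rpna vjc wnw xho gqh
Hunk 6: at line 1 remove [rpna,vjc] add [mgeq,ugpd,xqrta] -> 8 lines: qwo hnlcf mgeq ugpd xqrta wnw xho gqh
Final line 3: mgeq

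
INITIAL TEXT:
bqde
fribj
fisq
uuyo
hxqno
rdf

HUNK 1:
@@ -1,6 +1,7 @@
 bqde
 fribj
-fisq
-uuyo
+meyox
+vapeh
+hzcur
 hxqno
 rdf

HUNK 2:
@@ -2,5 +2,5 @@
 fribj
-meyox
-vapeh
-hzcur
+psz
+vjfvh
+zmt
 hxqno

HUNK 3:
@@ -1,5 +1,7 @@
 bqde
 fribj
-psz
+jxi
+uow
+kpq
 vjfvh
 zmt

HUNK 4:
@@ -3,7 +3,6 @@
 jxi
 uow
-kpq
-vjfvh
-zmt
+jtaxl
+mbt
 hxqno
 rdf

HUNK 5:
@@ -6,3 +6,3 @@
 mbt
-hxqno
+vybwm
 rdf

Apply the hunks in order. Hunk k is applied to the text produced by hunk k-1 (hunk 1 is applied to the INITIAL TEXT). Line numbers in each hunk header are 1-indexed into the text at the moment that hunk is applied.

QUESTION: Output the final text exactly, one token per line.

Answer: bqde
fribj
jxi
uow
jtaxl
mbt
vybwm
rdf

Derivation:
Hunk 1: at line 1 remove [fisq,uuyo] add [meyox,vapeh,hzcur] -> 7 lines: bqde fribj meyox vapeh hzcur hxqno rdf
Hunk 2: at line 2 remove [meyox,vapeh,hzcur] add [psz,vjfvh,zmt] -> 7 lines: bqde fribj psz vjfvh zmt hxqno rdf
Hunk 3: at line 1 remove [psz] add [jxi,uow,kpq] -> 9 lines: bqde fribj jxi uow kpq vjfvh zmt hxqno rdf
Hunk 4: at line 3 remove [kpq,vjfvh,zmt] add [jtaxl,mbt] -> 8 lines: bqde fribj jxi uow jtaxl mbt hxqno rdf
Hunk 5: at line 6 remove [hxqno] add [vybwm] -> 8 lines: bqde fribj jxi uow jtaxl mbt vybwm rdf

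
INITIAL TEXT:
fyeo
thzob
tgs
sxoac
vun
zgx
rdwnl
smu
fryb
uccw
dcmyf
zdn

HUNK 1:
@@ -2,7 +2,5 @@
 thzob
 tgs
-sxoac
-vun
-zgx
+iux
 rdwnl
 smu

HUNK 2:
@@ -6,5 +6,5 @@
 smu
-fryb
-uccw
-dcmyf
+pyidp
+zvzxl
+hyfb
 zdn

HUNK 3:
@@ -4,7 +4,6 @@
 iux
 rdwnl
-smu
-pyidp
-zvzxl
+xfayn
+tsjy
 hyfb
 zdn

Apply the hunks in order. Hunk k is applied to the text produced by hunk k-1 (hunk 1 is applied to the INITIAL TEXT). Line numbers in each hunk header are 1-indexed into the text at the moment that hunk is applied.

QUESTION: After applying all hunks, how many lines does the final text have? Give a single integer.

Answer: 9

Derivation:
Hunk 1: at line 2 remove [sxoac,vun,zgx] add [iux] -> 10 lines: fyeo thzob tgs iux rdwnl smu fryb uccw dcmyf zdn
Hunk 2: at line 6 remove [fryb,uccw,dcmyf] add [pyidp,zvzxl,hyfb] -> 10 lines: fyeo thzob tgs iux rdwnl smu pyidp zvzxl hyfb zdn
Hunk 3: at line 4 remove [smu,pyidp,zvzxl] add [xfayn,tsjy] -> 9 lines: fyeo thzob tgs iux rdwnl xfayn tsjy hyfb zdn
Final line count: 9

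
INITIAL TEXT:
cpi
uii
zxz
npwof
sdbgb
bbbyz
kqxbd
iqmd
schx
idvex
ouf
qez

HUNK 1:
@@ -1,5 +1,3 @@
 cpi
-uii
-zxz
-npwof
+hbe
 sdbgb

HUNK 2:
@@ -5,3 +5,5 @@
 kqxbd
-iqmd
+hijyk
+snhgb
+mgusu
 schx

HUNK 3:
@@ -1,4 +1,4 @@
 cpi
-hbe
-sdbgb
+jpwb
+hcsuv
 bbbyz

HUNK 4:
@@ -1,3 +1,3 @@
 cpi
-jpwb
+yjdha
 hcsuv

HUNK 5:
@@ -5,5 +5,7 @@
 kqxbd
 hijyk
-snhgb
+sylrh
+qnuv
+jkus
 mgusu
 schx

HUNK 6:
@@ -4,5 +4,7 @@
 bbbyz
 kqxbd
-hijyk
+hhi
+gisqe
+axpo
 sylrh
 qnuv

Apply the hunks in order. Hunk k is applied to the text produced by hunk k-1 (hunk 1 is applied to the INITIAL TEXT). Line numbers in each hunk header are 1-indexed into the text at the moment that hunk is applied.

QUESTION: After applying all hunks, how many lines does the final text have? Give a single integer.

Hunk 1: at line 1 remove [uii,zxz,npwof] add [hbe] -> 10 lines: cpi hbe sdbgb bbbyz kqxbd iqmd schx idvex ouf qez
Hunk 2: at line 5 remove [iqmd] add [hijyk,snhgb,mgusu] -> 12 lines: cpi hbe sdbgb bbbyz kqxbd hijyk snhgb mgusu schx idvex ouf qez
Hunk 3: at line 1 remove [hbe,sdbgb] add [jpwb,hcsuv] -> 12 lines: cpi jpwb hcsuv bbbyz kqxbd hijyk snhgb mgusu schx idvex ouf qez
Hunk 4: at line 1 remove [jpwb] add [yjdha] -> 12 lines: cpi yjdha hcsuv bbbyz kqxbd hijyk snhgb mgusu schx idvex ouf qez
Hunk 5: at line 5 remove [snhgb] add [sylrh,qnuv,jkus] -> 14 lines: cpi yjdha hcsuv bbbyz kqxbd hijyk sylrh qnuv jkus mgusu schx idvex ouf qez
Hunk 6: at line 4 remove [hijyk] add [hhi,gisqe,axpo] -> 16 lines: cpi yjdha hcsuv bbbyz kqxbd hhi gisqe axpo sylrh qnuv jkus mgusu schx idvex ouf qez
Final line count: 16

Answer: 16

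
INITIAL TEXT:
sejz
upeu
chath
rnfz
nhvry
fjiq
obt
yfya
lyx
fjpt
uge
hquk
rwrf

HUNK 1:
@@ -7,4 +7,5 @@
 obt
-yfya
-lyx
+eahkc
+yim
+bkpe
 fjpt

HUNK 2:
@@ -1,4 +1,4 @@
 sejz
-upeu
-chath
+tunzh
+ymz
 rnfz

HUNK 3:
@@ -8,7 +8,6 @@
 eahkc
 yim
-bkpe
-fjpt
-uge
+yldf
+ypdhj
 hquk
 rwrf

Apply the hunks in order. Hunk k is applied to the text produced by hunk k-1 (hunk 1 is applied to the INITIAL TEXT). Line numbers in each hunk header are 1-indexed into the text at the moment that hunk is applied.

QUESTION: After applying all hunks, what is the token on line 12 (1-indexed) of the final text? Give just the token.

Answer: hquk

Derivation:
Hunk 1: at line 7 remove [yfya,lyx] add [eahkc,yim,bkpe] -> 14 lines: sejz upeu chath rnfz nhvry fjiq obt eahkc yim bkpe fjpt uge hquk rwrf
Hunk 2: at line 1 remove [upeu,chath] add [tunzh,ymz] -> 14 lines: sejz tunzh ymz rnfz nhvry fjiq obt eahkc yim bkpe fjpt uge hquk rwrf
Hunk 3: at line 8 remove [bkpe,fjpt,uge] add [yldf,ypdhj] -> 13 lines: sejz tunzh ymz rnfz nhvry fjiq obt eahkc yim yldf ypdhj hquk rwrf
Final line 12: hquk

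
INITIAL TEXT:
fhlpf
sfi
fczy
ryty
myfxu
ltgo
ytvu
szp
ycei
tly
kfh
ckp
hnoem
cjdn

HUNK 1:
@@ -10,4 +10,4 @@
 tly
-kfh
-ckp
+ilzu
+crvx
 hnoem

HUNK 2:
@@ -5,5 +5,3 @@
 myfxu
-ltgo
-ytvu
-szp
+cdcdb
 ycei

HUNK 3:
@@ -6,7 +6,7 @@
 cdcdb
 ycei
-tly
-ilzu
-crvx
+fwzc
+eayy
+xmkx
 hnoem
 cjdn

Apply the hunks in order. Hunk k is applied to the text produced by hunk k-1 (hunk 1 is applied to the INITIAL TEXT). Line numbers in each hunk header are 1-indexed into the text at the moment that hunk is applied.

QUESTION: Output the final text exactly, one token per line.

Answer: fhlpf
sfi
fczy
ryty
myfxu
cdcdb
ycei
fwzc
eayy
xmkx
hnoem
cjdn

Derivation:
Hunk 1: at line 10 remove [kfh,ckp] add [ilzu,crvx] -> 14 lines: fhlpf sfi fczy ryty myfxu ltgo ytvu szp ycei tly ilzu crvx hnoem cjdn
Hunk 2: at line 5 remove [ltgo,ytvu,szp] add [cdcdb] -> 12 lines: fhlpf sfi fczy ryty myfxu cdcdb ycei tly ilzu crvx hnoem cjdn
Hunk 3: at line 6 remove [tly,ilzu,crvx] add [fwzc,eayy,xmkx] -> 12 lines: fhlpf sfi fczy ryty myfxu cdcdb ycei fwzc eayy xmkx hnoem cjdn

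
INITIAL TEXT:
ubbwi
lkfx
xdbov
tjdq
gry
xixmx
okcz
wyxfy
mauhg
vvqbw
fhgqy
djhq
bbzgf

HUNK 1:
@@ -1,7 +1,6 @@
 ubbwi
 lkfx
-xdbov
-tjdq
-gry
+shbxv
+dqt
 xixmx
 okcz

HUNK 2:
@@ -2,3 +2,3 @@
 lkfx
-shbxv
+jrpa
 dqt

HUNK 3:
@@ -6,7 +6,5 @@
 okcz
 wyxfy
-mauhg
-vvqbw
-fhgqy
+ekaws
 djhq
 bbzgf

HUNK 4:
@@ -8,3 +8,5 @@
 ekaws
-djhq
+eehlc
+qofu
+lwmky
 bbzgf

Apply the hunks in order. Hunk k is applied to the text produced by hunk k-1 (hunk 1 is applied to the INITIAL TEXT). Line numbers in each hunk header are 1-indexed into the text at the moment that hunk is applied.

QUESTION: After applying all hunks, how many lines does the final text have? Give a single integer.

Answer: 12

Derivation:
Hunk 1: at line 1 remove [xdbov,tjdq,gry] add [shbxv,dqt] -> 12 lines: ubbwi lkfx shbxv dqt xixmx okcz wyxfy mauhg vvqbw fhgqy djhq bbzgf
Hunk 2: at line 2 remove [shbxv] add [jrpa] -> 12 lines: ubbwi lkfx jrpa dqt xixmx okcz wyxfy mauhg vvqbw fhgqy djhq bbzgf
Hunk 3: at line 6 remove [mauhg,vvqbw,fhgqy] add [ekaws] -> 10 lines: ubbwi lkfx jrpa dqt xixmx okcz wyxfy ekaws djhq bbzgf
Hunk 4: at line 8 remove [djhq] add [eehlc,qofu,lwmky] -> 12 lines: ubbwi lkfx jrpa dqt xixmx okcz wyxfy ekaws eehlc qofu lwmky bbzgf
Final line count: 12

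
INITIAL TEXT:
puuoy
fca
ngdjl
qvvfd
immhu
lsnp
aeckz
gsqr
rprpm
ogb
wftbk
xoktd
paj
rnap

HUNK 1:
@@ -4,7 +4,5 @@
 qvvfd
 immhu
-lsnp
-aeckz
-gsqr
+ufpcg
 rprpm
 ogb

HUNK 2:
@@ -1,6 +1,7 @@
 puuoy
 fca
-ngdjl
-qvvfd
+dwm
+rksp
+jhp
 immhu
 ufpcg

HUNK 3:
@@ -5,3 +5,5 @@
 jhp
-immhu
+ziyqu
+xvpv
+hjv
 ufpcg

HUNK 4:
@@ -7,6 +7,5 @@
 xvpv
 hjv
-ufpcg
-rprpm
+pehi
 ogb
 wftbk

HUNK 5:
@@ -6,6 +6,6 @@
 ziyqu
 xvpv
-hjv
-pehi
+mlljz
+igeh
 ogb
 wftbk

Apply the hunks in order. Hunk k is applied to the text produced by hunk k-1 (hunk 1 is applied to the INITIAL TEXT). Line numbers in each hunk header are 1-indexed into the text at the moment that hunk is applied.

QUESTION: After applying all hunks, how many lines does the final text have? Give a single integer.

Answer: 14

Derivation:
Hunk 1: at line 4 remove [lsnp,aeckz,gsqr] add [ufpcg] -> 12 lines: puuoy fca ngdjl qvvfd immhu ufpcg rprpm ogb wftbk xoktd paj rnap
Hunk 2: at line 1 remove [ngdjl,qvvfd] add [dwm,rksp,jhp] -> 13 lines: puuoy fca dwm rksp jhp immhu ufpcg rprpm ogb wftbk xoktd paj rnap
Hunk 3: at line 5 remove [immhu] add [ziyqu,xvpv,hjv] -> 15 lines: puuoy fca dwm rksp jhp ziyqu xvpv hjv ufpcg rprpm ogb wftbk xoktd paj rnap
Hunk 4: at line 7 remove [ufpcg,rprpm] add [pehi] -> 14 lines: puuoy fca dwm rksp jhp ziyqu xvpv hjv pehi ogb wftbk xoktd paj rnap
Hunk 5: at line 6 remove [hjv,pehi] add [mlljz,igeh] -> 14 lines: puuoy fca dwm rksp jhp ziyqu xvpv mlljz igeh ogb wftbk xoktd paj rnap
Final line count: 14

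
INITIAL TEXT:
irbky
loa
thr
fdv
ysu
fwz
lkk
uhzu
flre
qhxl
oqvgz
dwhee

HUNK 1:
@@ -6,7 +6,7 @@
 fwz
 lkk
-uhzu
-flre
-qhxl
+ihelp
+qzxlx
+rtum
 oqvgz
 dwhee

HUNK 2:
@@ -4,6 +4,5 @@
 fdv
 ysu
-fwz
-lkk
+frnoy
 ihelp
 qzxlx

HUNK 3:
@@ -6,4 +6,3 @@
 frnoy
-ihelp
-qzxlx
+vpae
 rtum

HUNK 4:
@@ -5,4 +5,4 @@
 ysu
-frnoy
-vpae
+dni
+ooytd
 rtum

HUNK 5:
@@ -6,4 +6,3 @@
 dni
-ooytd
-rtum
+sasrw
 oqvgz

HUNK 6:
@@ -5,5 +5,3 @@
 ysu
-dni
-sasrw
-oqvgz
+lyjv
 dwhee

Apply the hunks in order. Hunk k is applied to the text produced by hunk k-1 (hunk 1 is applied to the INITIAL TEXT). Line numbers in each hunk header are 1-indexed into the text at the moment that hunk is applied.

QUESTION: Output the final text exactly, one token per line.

Hunk 1: at line 6 remove [uhzu,flre,qhxl] add [ihelp,qzxlx,rtum] -> 12 lines: irbky loa thr fdv ysu fwz lkk ihelp qzxlx rtum oqvgz dwhee
Hunk 2: at line 4 remove [fwz,lkk] add [frnoy] -> 11 lines: irbky loa thr fdv ysu frnoy ihelp qzxlx rtum oqvgz dwhee
Hunk 3: at line 6 remove [ihelp,qzxlx] add [vpae] -> 10 lines: irbky loa thr fdv ysu frnoy vpae rtum oqvgz dwhee
Hunk 4: at line 5 remove [frnoy,vpae] add [dni,ooytd] -> 10 lines: irbky loa thr fdv ysu dni ooytd rtum oqvgz dwhee
Hunk 5: at line 6 remove [ooytd,rtum] add [sasrw] -> 9 lines: irbky loa thr fdv ysu dni sasrw oqvgz dwhee
Hunk 6: at line 5 remove [dni,sasrw,oqvgz] add [lyjv] -> 7 lines: irbky loa thr fdv ysu lyjv dwhee

Answer: irbky
loa
thr
fdv
ysu
lyjv
dwhee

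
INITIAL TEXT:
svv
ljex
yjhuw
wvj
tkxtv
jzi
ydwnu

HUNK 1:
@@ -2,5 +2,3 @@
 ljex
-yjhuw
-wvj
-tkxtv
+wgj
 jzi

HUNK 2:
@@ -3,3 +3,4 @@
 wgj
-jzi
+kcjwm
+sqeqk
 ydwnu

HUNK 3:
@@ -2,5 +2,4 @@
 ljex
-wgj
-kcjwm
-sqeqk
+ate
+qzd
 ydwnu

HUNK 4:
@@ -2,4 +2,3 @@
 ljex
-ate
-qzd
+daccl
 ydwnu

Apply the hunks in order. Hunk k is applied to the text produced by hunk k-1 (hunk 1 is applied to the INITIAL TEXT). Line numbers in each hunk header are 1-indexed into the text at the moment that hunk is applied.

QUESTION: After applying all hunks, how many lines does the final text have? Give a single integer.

Answer: 4

Derivation:
Hunk 1: at line 2 remove [yjhuw,wvj,tkxtv] add [wgj] -> 5 lines: svv ljex wgj jzi ydwnu
Hunk 2: at line 3 remove [jzi] add [kcjwm,sqeqk] -> 6 lines: svv ljex wgj kcjwm sqeqk ydwnu
Hunk 3: at line 2 remove [wgj,kcjwm,sqeqk] add [ate,qzd] -> 5 lines: svv ljex ate qzd ydwnu
Hunk 4: at line 2 remove [ate,qzd] add [daccl] -> 4 lines: svv ljex daccl ydwnu
Final line count: 4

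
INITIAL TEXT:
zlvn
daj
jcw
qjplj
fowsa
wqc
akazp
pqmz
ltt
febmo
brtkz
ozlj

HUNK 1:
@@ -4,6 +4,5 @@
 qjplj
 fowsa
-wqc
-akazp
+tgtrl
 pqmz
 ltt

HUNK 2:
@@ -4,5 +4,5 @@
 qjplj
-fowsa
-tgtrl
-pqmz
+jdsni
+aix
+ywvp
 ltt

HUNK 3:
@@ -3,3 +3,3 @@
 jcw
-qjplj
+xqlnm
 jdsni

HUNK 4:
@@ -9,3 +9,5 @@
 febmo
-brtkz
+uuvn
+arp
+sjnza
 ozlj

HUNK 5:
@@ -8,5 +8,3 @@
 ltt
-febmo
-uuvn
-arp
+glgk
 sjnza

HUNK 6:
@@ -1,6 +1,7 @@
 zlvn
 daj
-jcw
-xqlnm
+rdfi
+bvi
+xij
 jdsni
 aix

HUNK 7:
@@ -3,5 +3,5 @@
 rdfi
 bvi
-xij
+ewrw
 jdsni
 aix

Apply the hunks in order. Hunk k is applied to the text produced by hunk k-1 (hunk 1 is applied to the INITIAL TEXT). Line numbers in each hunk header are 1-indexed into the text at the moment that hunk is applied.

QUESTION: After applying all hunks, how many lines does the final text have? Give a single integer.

Hunk 1: at line 4 remove [wqc,akazp] add [tgtrl] -> 11 lines: zlvn daj jcw qjplj fowsa tgtrl pqmz ltt febmo brtkz ozlj
Hunk 2: at line 4 remove [fowsa,tgtrl,pqmz] add [jdsni,aix,ywvp] -> 11 lines: zlvn daj jcw qjplj jdsni aix ywvp ltt febmo brtkz ozlj
Hunk 3: at line 3 remove [qjplj] add [xqlnm] -> 11 lines: zlvn daj jcw xqlnm jdsni aix ywvp ltt febmo brtkz ozlj
Hunk 4: at line 9 remove [brtkz] add [uuvn,arp,sjnza] -> 13 lines: zlvn daj jcw xqlnm jdsni aix ywvp ltt febmo uuvn arp sjnza ozlj
Hunk 5: at line 8 remove [febmo,uuvn,arp] add [glgk] -> 11 lines: zlvn daj jcw xqlnm jdsni aix ywvp ltt glgk sjnza ozlj
Hunk 6: at line 1 remove [jcw,xqlnm] add [rdfi,bvi,xij] -> 12 lines: zlvn daj rdfi bvi xij jdsni aix ywvp ltt glgk sjnza ozlj
Hunk 7: at line 3 remove [xij] add [ewrw] -> 12 lines: zlvn daj rdfi bvi ewrw jdsni aix ywvp ltt glgk sjnza ozlj
Final line count: 12

Answer: 12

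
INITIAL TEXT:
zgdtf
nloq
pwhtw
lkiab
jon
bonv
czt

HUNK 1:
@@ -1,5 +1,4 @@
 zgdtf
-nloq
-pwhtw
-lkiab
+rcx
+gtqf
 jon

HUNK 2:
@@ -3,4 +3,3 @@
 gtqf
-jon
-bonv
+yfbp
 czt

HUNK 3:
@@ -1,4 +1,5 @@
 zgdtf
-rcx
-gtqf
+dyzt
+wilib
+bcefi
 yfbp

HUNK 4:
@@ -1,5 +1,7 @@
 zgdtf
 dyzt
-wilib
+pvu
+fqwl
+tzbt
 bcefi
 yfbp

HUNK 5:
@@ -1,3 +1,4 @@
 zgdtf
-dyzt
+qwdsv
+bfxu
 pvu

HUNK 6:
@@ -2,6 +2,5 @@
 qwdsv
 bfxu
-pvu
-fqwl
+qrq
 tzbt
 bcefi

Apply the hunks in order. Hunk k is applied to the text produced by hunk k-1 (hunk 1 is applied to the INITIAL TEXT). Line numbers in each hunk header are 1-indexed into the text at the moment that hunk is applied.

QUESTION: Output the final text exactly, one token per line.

Answer: zgdtf
qwdsv
bfxu
qrq
tzbt
bcefi
yfbp
czt

Derivation:
Hunk 1: at line 1 remove [nloq,pwhtw,lkiab] add [rcx,gtqf] -> 6 lines: zgdtf rcx gtqf jon bonv czt
Hunk 2: at line 3 remove [jon,bonv] add [yfbp] -> 5 lines: zgdtf rcx gtqf yfbp czt
Hunk 3: at line 1 remove [rcx,gtqf] add [dyzt,wilib,bcefi] -> 6 lines: zgdtf dyzt wilib bcefi yfbp czt
Hunk 4: at line 1 remove [wilib] add [pvu,fqwl,tzbt] -> 8 lines: zgdtf dyzt pvu fqwl tzbt bcefi yfbp czt
Hunk 5: at line 1 remove [dyzt] add [qwdsv,bfxu] -> 9 lines: zgdtf qwdsv bfxu pvu fqwl tzbt bcefi yfbp czt
Hunk 6: at line 2 remove [pvu,fqwl] add [qrq] -> 8 lines: zgdtf qwdsv bfxu qrq tzbt bcefi yfbp czt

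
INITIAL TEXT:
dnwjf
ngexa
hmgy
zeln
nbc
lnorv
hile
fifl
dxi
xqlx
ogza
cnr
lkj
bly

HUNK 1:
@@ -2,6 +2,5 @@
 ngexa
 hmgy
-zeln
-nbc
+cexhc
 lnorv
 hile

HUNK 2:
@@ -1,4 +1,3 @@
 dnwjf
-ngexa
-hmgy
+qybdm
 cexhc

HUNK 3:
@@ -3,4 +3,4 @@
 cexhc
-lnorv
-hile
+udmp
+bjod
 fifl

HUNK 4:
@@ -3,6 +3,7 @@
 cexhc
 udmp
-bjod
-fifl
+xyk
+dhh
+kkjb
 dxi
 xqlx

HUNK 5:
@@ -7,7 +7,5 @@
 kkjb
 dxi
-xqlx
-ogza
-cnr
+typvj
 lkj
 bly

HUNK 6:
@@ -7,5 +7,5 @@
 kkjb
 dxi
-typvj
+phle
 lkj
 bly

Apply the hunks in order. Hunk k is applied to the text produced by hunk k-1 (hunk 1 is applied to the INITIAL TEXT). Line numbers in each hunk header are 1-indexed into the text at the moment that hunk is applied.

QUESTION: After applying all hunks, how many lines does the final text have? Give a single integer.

Answer: 11

Derivation:
Hunk 1: at line 2 remove [zeln,nbc] add [cexhc] -> 13 lines: dnwjf ngexa hmgy cexhc lnorv hile fifl dxi xqlx ogza cnr lkj bly
Hunk 2: at line 1 remove [ngexa,hmgy] add [qybdm] -> 12 lines: dnwjf qybdm cexhc lnorv hile fifl dxi xqlx ogza cnr lkj bly
Hunk 3: at line 3 remove [lnorv,hile] add [udmp,bjod] -> 12 lines: dnwjf qybdm cexhc udmp bjod fifl dxi xqlx ogza cnr lkj bly
Hunk 4: at line 3 remove [bjod,fifl] add [xyk,dhh,kkjb] -> 13 lines: dnwjf qybdm cexhc udmp xyk dhh kkjb dxi xqlx ogza cnr lkj bly
Hunk 5: at line 7 remove [xqlx,ogza,cnr] add [typvj] -> 11 lines: dnwjf qybdm cexhc udmp xyk dhh kkjb dxi typvj lkj bly
Hunk 6: at line 7 remove [typvj] add [phle] -> 11 lines: dnwjf qybdm cexhc udmp xyk dhh kkjb dxi phle lkj bly
Final line count: 11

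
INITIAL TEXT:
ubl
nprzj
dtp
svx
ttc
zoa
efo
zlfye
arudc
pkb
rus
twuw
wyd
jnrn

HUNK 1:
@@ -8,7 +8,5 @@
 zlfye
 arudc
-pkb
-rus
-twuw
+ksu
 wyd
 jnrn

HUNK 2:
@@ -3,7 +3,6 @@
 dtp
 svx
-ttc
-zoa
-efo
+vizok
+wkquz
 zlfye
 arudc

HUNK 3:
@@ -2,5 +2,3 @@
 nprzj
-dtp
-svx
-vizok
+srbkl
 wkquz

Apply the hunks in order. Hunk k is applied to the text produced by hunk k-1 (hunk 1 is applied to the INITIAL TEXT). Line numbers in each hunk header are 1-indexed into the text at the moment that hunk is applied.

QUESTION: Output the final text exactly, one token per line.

Answer: ubl
nprzj
srbkl
wkquz
zlfye
arudc
ksu
wyd
jnrn

Derivation:
Hunk 1: at line 8 remove [pkb,rus,twuw] add [ksu] -> 12 lines: ubl nprzj dtp svx ttc zoa efo zlfye arudc ksu wyd jnrn
Hunk 2: at line 3 remove [ttc,zoa,efo] add [vizok,wkquz] -> 11 lines: ubl nprzj dtp svx vizok wkquz zlfye arudc ksu wyd jnrn
Hunk 3: at line 2 remove [dtp,svx,vizok] add [srbkl] -> 9 lines: ubl nprzj srbkl wkquz zlfye arudc ksu wyd jnrn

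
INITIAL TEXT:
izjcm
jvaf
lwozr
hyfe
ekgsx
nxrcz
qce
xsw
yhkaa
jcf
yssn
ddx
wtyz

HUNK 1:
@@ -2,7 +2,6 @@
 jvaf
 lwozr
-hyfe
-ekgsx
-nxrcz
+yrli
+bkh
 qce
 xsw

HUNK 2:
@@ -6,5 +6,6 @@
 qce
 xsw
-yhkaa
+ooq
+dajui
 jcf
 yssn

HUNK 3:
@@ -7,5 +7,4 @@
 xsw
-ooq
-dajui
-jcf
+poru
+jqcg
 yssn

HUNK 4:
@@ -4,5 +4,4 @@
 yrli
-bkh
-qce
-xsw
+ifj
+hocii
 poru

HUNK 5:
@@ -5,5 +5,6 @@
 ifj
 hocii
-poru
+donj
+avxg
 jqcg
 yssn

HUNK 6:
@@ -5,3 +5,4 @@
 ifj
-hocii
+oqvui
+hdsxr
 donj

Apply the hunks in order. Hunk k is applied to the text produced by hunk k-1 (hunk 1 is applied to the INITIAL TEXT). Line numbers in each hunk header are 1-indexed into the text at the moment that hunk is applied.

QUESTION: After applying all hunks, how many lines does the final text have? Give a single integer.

Answer: 13

Derivation:
Hunk 1: at line 2 remove [hyfe,ekgsx,nxrcz] add [yrli,bkh] -> 12 lines: izjcm jvaf lwozr yrli bkh qce xsw yhkaa jcf yssn ddx wtyz
Hunk 2: at line 6 remove [yhkaa] add [ooq,dajui] -> 13 lines: izjcm jvaf lwozr yrli bkh qce xsw ooq dajui jcf yssn ddx wtyz
Hunk 3: at line 7 remove [ooq,dajui,jcf] add [poru,jqcg] -> 12 lines: izjcm jvaf lwozr yrli bkh qce xsw poru jqcg yssn ddx wtyz
Hunk 4: at line 4 remove [bkh,qce,xsw] add [ifj,hocii] -> 11 lines: izjcm jvaf lwozr yrli ifj hocii poru jqcg yssn ddx wtyz
Hunk 5: at line 5 remove [poru] add [donj,avxg] -> 12 lines: izjcm jvaf lwozr yrli ifj hocii donj avxg jqcg yssn ddx wtyz
Hunk 6: at line 5 remove [hocii] add [oqvui,hdsxr] -> 13 lines: izjcm jvaf lwozr yrli ifj oqvui hdsxr donj avxg jqcg yssn ddx wtyz
Final line count: 13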